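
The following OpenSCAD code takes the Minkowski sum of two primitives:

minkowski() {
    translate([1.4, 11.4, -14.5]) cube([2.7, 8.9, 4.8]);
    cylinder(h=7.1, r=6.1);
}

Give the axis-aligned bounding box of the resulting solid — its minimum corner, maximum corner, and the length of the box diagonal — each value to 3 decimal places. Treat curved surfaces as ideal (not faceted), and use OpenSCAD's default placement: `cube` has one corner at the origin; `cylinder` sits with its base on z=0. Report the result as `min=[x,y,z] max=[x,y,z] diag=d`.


min=[-4.700,5.300,-14.500] max=[10.200,26.400,-2.600] diag=28.440

A = translate([1.4, 11.4, -14.5]) cube([2.7, 8.9, 4.8]) → bbox [1.4,11.4,-14.5] .. [4.1,20.3,-9.7]
B = cylinder(h=7.1, r=6.1) → bbox [-6.1,-6.1,0] .. [6.1,6.1,7.1]
lo = A.lo+B.lo = [1.4-6.1, 11.4-6.1, -14.5+0] = [-4.700,5.300,-14.500]
hi = A.hi+B.hi = [4.1+6.1, 20.3+6.1, -9.7+7.1] = [10.200,26.400,-2.600]
diag = √(14.9²+21.1²+11.9²) = √808.83 = 28.440


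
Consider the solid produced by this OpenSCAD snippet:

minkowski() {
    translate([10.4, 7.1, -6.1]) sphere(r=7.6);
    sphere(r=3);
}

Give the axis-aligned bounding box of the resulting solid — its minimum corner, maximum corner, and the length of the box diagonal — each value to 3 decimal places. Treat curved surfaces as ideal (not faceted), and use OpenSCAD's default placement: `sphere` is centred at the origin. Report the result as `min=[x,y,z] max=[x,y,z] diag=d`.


min=[-0.200,-3.500,-16.700] max=[21.000,17.700,4.500] diag=36.719

A = translate([10.4, 7.1, -6.1]) sphere(r=7.6) → bbox [2.8,-0.5,-13.7] .. [18,14.7,1.5]
B = sphere(r=3) → bbox [-3,-3,-3] .. [3,3,3]
lo = A.lo+B.lo = [2.8-3, -0.5-3, -13.7-3] = [-0.200,-3.500,-16.700]
hi = A.hi+B.hi = [18+3, 14.7+3, 1.5+3] = [21.000,17.700,4.500]
diag = √(21.2²+21.2²+21.2²) = √1348.32 = 36.719


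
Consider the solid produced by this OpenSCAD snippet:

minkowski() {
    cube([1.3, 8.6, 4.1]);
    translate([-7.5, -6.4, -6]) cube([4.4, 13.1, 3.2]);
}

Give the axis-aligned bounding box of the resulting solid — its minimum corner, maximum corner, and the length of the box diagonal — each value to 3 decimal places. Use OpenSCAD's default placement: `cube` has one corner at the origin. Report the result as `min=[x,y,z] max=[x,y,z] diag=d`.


min=[-7.500,-6.400,-6.000] max=[-1.800,15.300,1.300] diag=23.594

A = translate([-7.5, -6.4, -6]) cube([4.4, 13.1, 3.2]) → bbox [-7.5,-6.4,-6] .. [-3.1,6.7,-2.8]
B = cube([1.3, 8.6, 4.1]) → bbox [0,0,0] .. [1.3,8.6,4.1]
lo = A.lo+B.lo = [-7.5+0, -6.4+0, -6+0] = [-7.500,-6.400,-6.000]
hi = A.hi+B.hi = [-3.1+1.3, 6.7+8.6, -2.8+4.1] = [-1.800,15.300,1.300]
diag = √(5.7²+21.7²+7.3²) = √556.67 = 23.594


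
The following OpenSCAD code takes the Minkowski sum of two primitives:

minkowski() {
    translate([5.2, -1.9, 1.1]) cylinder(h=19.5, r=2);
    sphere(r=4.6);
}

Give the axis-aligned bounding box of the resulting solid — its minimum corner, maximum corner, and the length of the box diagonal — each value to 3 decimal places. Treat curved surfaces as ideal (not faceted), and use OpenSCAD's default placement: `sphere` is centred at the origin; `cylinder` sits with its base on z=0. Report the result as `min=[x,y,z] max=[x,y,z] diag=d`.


min=[-1.400,-8.500,-3.500] max=[11.800,4.700,25.200] diag=34.237

A = translate([5.2, -1.9, 1.1]) cylinder(h=19.5, r=2) → bbox [3.2,-3.9,1.1] .. [7.2,0.1,20.6]
B = sphere(r=4.6) → bbox [-4.6,-4.6,-4.6] .. [4.6,4.6,4.6]
lo = A.lo+B.lo = [3.2-4.6, -3.9-4.6, 1.1-4.6] = [-1.400,-8.500,-3.500]
hi = A.hi+B.hi = [7.2+4.6, 0.1+4.6, 20.6+4.6] = [11.800,4.700,25.200]
diag = √(13.2²+13.2²+28.7²) = √1172.17 = 34.237


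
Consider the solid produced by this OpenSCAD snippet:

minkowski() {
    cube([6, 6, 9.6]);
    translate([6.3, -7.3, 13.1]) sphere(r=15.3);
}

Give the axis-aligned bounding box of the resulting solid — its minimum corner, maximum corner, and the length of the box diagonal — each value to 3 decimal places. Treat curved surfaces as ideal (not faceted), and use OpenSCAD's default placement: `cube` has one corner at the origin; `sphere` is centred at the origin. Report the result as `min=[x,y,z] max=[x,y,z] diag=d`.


A = translate([6.3, -7.3, 13.1]) sphere(r=15.3) → bbox [-9,-22.6,-2.2] .. [21.6,8,28.4]
B = cube([6, 6, 9.6]) → bbox [0,0,0] .. [6,6,9.6]
lo = A.lo+B.lo = [-9+0, -22.6+0, -2.2+0] = [-9.000,-22.600,-2.200]
hi = A.hi+B.hi = [21.6+6, 8+6, 28.4+9.6] = [27.600,14.000,38.000]
diag = √(36.6²+36.6²+40.2²) = √4295.16 = 65.537

min=[-9.000,-22.600,-2.200] max=[27.600,14.000,38.000] diag=65.537


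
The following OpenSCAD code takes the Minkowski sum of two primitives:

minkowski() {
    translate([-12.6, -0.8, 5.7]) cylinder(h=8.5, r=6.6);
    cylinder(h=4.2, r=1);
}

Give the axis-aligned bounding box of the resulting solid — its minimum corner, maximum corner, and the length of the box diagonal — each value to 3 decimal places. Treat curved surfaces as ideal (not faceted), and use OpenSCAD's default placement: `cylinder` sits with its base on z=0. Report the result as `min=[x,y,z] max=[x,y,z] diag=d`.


min=[-20.200,-8.400,5.700] max=[-5.000,6.800,18.400] diag=24.967

A = translate([-12.6, -0.8, 5.7]) cylinder(h=8.5, r=6.6) → bbox [-19.2,-7.4,5.7] .. [-6,5.8,14.2]
B = cylinder(h=4.2, r=1) → bbox [-1,-1,0] .. [1,1,4.2]
lo = A.lo+B.lo = [-19.2-1, -7.4-1, 5.7+0] = [-20.200,-8.400,5.700]
hi = A.hi+B.hi = [-6+1, 5.8+1, 14.2+4.2] = [-5.000,6.800,18.400]
diag = √(15.2²+15.2²+12.7²) = √623.37 = 24.967


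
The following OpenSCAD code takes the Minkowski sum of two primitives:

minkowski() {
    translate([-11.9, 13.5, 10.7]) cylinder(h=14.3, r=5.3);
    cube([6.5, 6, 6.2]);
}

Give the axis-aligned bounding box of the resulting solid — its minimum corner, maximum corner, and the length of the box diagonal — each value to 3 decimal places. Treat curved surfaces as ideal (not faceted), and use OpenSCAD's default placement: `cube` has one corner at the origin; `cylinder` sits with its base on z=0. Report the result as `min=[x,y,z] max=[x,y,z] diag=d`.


min=[-17.200,8.200,10.700] max=[-0.100,24.800,31.200] diag=31.436

A = translate([-11.9, 13.5, 10.7]) cylinder(h=14.3, r=5.3) → bbox [-17.2,8.2,10.7] .. [-6.6,18.8,25]
B = cube([6.5, 6, 6.2]) → bbox [0,0,0] .. [6.5,6,6.2]
lo = A.lo+B.lo = [-17.2+0, 8.2+0, 10.7+0] = [-17.200,8.200,10.700]
hi = A.hi+B.hi = [-6.6+6.5, 18.8+6, 25+6.2] = [-0.100,24.800,31.200]
diag = √(17.1²+16.6²+20.5²) = √988.22 = 31.436


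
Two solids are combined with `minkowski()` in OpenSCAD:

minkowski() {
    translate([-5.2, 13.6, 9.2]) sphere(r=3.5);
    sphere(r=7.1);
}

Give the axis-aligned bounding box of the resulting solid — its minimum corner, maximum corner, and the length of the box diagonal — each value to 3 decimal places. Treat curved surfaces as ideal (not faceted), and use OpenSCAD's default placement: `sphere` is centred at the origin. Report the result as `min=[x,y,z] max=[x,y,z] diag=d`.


A = translate([-5.2, 13.6, 9.2]) sphere(r=3.5) → bbox [-8.7,10.1,5.7] .. [-1.7,17.1,12.7]
B = sphere(r=7.1) → bbox [-7.1,-7.1,-7.1] .. [7.1,7.1,7.1]
lo = A.lo+B.lo = [-8.7-7.1, 10.1-7.1, 5.7-7.1] = [-15.800,3.000,-1.400]
hi = A.hi+B.hi = [-1.7+7.1, 17.1+7.1, 12.7+7.1] = [5.400,24.200,19.800]
diag = √(21.2²+21.2²+21.2²) = √1348.32 = 36.719

min=[-15.800,3.000,-1.400] max=[5.400,24.200,19.800] diag=36.719


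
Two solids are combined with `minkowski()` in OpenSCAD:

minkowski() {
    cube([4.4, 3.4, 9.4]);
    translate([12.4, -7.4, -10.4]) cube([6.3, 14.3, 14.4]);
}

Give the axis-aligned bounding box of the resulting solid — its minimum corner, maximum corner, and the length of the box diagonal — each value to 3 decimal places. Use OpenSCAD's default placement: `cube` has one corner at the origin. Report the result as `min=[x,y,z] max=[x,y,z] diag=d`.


min=[12.400,-7.400,-10.400] max=[23.100,10.300,13.400] diag=31.531

A = translate([12.4, -7.4, -10.4]) cube([6.3, 14.3, 14.4]) → bbox [12.4,-7.4,-10.4] .. [18.7,6.9,4]
B = cube([4.4, 3.4, 9.4]) → bbox [0,0,0] .. [4.4,3.4,9.4]
lo = A.lo+B.lo = [12.4+0, -7.4+0, -10.4+0] = [12.400,-7.400,-10.400]
hi = A.hi+B.hi = [18.7+4.4, 6.9+3.4, 4+9.4] = [23.100,10.300,13.400]
diag = √(10.7²+17.7²+23.8²) = √994.22 = 31.531


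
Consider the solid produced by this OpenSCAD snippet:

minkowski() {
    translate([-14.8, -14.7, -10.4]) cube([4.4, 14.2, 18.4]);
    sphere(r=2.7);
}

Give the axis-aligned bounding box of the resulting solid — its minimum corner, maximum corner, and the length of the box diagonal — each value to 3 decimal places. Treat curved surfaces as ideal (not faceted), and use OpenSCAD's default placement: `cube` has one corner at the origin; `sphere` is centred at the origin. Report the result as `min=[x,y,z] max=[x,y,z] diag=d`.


A = translate([-14.8, -14.7, -10.4]) cube([4.4, 14.2, 18.4]) → bbox [-14.8,-14.7,-10.4] .. [-10.4,-0.5,8]
B = sphere(r=2.7) → bbox [-2.7,-2.7,-2.7] .. [2.7,2.7,2.7]
lo = A.lo+B.lo = [-14.8-2.7, -14.7-2.7, -10.4-2.7] = [-17.500,-17.400,-13.100]
hi = A.hi+B.hi = [-10.4+2.7, -0.5+2.7, 8+2.7] = [-7.700,2.200,10.700]
diag = √(9.8²+19.6²+23.8²) = √1046.64 = 32.352

min=[-17.500,-17.400,-13.100] max=[-7.700,2.200,10.700] diag=32.352


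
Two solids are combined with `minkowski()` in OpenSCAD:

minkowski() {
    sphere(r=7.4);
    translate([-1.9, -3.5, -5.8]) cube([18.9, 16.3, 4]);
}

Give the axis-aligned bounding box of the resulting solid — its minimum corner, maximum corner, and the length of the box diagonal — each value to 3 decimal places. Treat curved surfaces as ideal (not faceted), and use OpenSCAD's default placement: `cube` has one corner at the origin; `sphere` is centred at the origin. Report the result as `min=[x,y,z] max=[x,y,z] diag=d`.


A = translate([-1.9, -3.5, -5.8]) cube([18.9, 16.3, 4]) → bbox [-1.9,-3.5,-5.8] .. [17,12.8,-1.8]
B = sphere(r=7.4) → bbox [-7.4,-7.4,-7.4] .. [7.4,7.4,7.4]
lo = A.lo+B.lo = [-1.9-7.4, -3.5-7.4, -5.8-7.4] = [-9.300,-10.900,-13.200]
hi = A.hi+B.hi = [17+7.4, 12.8+7.4, -1.8+7.4] = [24.400,20.200,5.600]
diag = √(33.7²+31.1²+18.8²) = √2456.34 = 49.561

min=[-9.300,-10.900,-13.200] max=[24.400,20.200,5.600] diag=49.561


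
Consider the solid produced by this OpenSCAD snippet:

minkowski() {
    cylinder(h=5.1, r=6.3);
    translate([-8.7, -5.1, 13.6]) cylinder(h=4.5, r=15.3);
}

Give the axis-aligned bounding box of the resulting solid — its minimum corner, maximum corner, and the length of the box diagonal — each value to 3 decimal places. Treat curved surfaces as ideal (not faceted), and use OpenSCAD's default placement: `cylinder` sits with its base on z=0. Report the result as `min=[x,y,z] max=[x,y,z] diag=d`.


A = translate([-8.7, -5.1, 13.6]) cylinder(h=4.5, r=15.3) → bbox [-24,-20.4,13.6] .. [6.6,10.2,18.1]
B = cylinder(h=5.1, r=6.3) → bbox [-6.3,-6.3,0] .. [6.3,6.3,5.1]
lo = A.lo+B.lo = [-24-6.3, -20.4-6.3, 13.6+0] = [-30.300,-26.700,13.600]
hi = A.hi+B.hi = [6.6+6.3, 10.2+6.3, 18.1+5.1] = [12.900,16.500,23.200]
diag = √(43.2²+43.2²+9.6²) = √3824.64 = 61.844

min=[-30.300,-26.700,13.600] max=[12.900,16.500,23.200] diag=61.844


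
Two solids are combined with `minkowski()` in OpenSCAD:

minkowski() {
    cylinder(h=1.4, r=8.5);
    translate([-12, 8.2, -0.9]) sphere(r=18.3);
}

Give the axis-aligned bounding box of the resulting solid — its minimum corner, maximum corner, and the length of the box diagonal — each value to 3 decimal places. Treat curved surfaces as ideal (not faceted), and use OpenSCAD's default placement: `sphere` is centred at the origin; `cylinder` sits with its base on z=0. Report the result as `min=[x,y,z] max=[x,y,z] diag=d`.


min=[-38.800,-18.600,-19.200] max=[14.800,35.000,18.800] diag=84.793

A = translate([-12, 8.2, -0.9]) sphere(r=18.3) → bbox [-30.3,-10.1,-19.2] .. [6.3,26.5,17.4]
B = cylinder(h=1.4, r=8.5) → bbox [-8.5,-8.5,0] .. [8.5,8.5,1.4]
lo = A.lo+B.lo = [-30.3-8.5, -10.1-8.5, -19.2+0] = [-38.800,-18.600,-19.200]
hi = A.hi+B.hi = [6.3+8.5, 26.5+8.5, 17.4+1.4] = [14.800,35.000,18.800]
diag = √(53.6²+53.6²+38²) = √7189.92 = 84.793


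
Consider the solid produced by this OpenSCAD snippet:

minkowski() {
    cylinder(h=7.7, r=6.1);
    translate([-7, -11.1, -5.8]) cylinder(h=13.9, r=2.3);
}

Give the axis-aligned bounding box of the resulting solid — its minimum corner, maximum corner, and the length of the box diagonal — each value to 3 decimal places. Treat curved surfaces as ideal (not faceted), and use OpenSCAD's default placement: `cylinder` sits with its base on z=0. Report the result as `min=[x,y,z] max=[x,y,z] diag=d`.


A = translate([-7, -11.1, -5.8]) cylinder(h=13.9, r=2.3) → bbox [-9.3,-13.4,-5.8] .. [-4.7,-8.8,8.1]
B = cylinder(h=7.7, r=6.1) → bbox [-6.1,-6.1,0] .. [6.1,6.1,7.7]
lo = A.lo+B.lo = [-9.3-6.1, -13.4-6.1, -5.8+0] = [-15.400,-19.500,-5.800]
hi = A.hi+B.hi = [-4.7+6.1, -8.8+6.1, 8.1+7.7] = [1.400,-2.700,15.800]
diag = √(16.8²+16.8²+21.6²) = √1031.04 = 32.110

min=[-15.400,-19.500,-5.800] max=[1.400,-2.700,15.800] diag=32.110


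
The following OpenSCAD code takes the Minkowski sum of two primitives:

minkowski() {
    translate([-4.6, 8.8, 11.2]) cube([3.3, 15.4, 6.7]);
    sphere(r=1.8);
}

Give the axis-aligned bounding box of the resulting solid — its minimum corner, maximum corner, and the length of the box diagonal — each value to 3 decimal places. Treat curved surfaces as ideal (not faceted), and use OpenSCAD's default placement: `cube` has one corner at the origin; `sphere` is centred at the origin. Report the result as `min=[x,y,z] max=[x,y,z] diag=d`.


A = translate([-4.6, 8.8, 11.2]) cube([3.3, 15.4, 6.7]) → bbox [-4.6,8.8,11.2] .. [-1.3,24.2,17.9]
B = sphere(r=1.8) → bbox [-1.8,-1.8,-1.8] .. [1.8,1.8,1.8]
lo = A.lo+B.lo = [-4.6-1.8, 8.8-1.8, 11.2-1.8] = [-6.400,7.000,9.400]
hi = A.hi+B.hi = [-1.3+1.8, 24.2+1.8, 17.9+1.8] = [0.500,26.000,19.700]
diag = √(6.9²+19²+10.3²) = √514.7 = 22.687

min=[-6.400,7.000,9.400] max=[0.500,26.000,19.700] diag=22.687


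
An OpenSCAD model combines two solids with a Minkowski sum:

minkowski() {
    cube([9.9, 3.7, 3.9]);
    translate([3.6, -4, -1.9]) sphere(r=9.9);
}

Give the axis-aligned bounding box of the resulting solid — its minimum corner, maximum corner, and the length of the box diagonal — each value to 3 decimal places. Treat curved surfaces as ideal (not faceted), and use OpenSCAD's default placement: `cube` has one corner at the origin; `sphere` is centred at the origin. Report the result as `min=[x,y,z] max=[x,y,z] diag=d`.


A = translate([3.6, -4, -1.9]) sphere(r=9.9) → bbox [-6.3,-13.9,-11.8] .. [13.5,5.9,8]
B = cube([9.9, 3.7, 3.9]) → bbox [0,0,0] .. [9.9,3.7,3.9]
lo = A.lo+B.lo = [-6.3+0, -13.9+0, -11.8+0] = [-6.300,-13.900,-11.800]
hi = A.hi+B.hi = [13.5+9.9, 5.9+3.7, 8+3.9] = [23.400,9.600,11.900]
diag = √(29.7²+23.5²+23.7²) = √1996.03 = 44.677

min=[-6.300,-13.900,-11.800] max=[23.400,9.600,11.900] diag=44.677


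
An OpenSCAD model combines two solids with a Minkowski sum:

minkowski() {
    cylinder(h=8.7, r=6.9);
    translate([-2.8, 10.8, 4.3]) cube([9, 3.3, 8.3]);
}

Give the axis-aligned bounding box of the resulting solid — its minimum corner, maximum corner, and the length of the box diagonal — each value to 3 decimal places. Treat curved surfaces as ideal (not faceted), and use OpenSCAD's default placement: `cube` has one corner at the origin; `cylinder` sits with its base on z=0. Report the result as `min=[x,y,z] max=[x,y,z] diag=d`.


A = translate([-2.8, 10.8, 4.3]) cube([9, 3.3, 8.3]) → bbox [-2.8,10.8,4.3] .. [6.2,14.1,12.6]
B = cylinder(h=8.7, r=6.9) → bbox [-6.9,-6.9,0] .. [6.9,6.9,8.7]
lo = A.lo+B.lo = [-2.8-6.9, 10.8-6.9, 4.3+0] = [-9.700,3.900,4.300]
hi = A.hi+B.hi = [6.2+6.9, 14.1+6.9, 12.6+8.7] = [13.100,21.000,21.300]
diag = √(22.8²+17.1²+17²) = √1101.25 = 33.185

min=[-9.700,3.900,4.300] max=[13.100,21.000,21.300] diag=33.185


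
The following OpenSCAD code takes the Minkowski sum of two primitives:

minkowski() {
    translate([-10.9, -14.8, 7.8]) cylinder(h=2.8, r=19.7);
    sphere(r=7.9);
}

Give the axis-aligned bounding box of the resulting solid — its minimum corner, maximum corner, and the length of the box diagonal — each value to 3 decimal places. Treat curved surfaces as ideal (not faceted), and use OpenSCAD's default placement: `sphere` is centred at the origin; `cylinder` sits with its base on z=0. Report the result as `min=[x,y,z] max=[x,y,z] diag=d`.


min=[-38.500,-42.400,-0.100] max=[16.700,12.800,18.500] diag=80.250

A = translate([-10.9, -14.8, 7.8]) cylinder(h=2.8, r=19.7) → bbox [-30.6,-34.5,7.8] .. [8.8,4.9,10.6]
B = sphere(r=7.9) → bbox [-7.9,-7.9,-7.9] .. [7.9,7.9,7.9]
lo = A.lo+B.lo = [-30.6-7.9, -34.5-7.9, 7.8-7.9] = [-38.500,-42.400,-0.100]
hi = A.hi+B.hi = [8.8+7.9, 4.9+7.9, 10.6+7.9] = [16.700,12.800,18.500]
diag = √(55.2²+55.2²+18.6²) = √6440.04 = 80.250


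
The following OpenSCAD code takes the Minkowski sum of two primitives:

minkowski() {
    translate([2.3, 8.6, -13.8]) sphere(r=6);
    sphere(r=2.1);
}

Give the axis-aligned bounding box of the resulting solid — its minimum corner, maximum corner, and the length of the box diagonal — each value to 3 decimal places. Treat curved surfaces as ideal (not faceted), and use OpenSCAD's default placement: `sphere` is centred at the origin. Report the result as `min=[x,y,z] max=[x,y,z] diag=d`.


A = translate([2.3, 8.6, -13.8]) sphere(r=6) → bbox [-3.7,2.6,-19.8] .. [8.3,14.6,-7.8]
B = sphere(r=2.1) → bbox [-2.1,-2.1,-2.1] .. [2.1,2.1,2.1]
lo = A.lo+B.lo = [-3.7-2.1, 2.6-2.1, -19.8-2.1] = [-5.800,0.500,-21.900]
hi = A.hi+B.hi = [8.3+2.1, 14.6+2.1, -7.8+2.1] = [10.400,16.700,-5.700]
diag = √(16.2²+16.2²+16.2²) = √787.32 = 28.059

min=[-5.800,0.500,-21.900] max=[10.400,16.700,-5.700] diag=28.059


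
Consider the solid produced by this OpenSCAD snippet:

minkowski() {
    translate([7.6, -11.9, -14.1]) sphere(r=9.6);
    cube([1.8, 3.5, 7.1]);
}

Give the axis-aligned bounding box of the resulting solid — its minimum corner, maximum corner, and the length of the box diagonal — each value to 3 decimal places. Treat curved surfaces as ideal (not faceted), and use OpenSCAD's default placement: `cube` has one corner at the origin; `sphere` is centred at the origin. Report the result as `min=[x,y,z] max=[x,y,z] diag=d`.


A = translate([7.6, -11.9, -14.1]) sphere(r=9.6) → bbox [-2,-21.5,-23.7] .. [17.2,-2.3,-4.5]
B = cube([1.8, 3.5, 7.1]) → bbox [0,0,0] .. [1.8,3.5,7.1]
lo = A.lo+B.lo = [-2+0, -21.5+0, -23.7+0] = [-2.000,-21.500,-23.700]
hi = A.hi+B.hi = [17.2+1.8, -2.3+3.5, -4.5+7.1] = [19.000,1.200,2.600]
diag = √(21²+22.7²+26.3²) = √1647.98 = 40.595

min=[-2.000,-21.500,-23.700] max=[19.000,1.200,2.600] diag=40.595


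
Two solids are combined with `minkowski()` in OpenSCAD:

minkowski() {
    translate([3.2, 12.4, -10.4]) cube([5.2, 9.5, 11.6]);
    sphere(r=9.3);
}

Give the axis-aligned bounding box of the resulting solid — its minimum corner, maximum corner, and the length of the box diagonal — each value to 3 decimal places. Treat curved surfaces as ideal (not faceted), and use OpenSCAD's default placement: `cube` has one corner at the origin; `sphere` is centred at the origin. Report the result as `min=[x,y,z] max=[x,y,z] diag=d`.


A = translate([3.2, 12.4, -10.4]) cube([5.2, 9.5, 11.6]) → bbox [3.2,12.4,-10.4] .. [8.4,21.9,1.2]
B = sphere(r=9.3) → bbox [-9.3,-9.3,-9.3] .. [9.3,9.3,9.3]
lo = A.lo+B.lo = [3.2-9.3, 12.4-9.3, -10.4-9.3] = [-6.100,3.100,-19.700]
hi = A.hi+B.hi = [8.4+9.3, 21.9+9.3, 1.2+9.3] = [17.700,31.200,10.500]
diag = √(23.8²+28.1²+30.2²) = √2268.09 = 47.624

min=[-6.100,3.100,-19.700] max=[17.700,31.200,10.500] diag=47.624


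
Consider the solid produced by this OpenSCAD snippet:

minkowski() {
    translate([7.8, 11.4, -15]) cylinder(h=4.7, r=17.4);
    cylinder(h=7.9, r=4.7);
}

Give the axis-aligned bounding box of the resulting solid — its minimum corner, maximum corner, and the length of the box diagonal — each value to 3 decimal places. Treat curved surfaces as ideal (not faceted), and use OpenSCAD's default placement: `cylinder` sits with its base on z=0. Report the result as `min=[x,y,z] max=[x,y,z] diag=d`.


A = translate([7.8, 11.4, -15]) cylinder(h=4.7, r=17.4) → bbox [-9.6,-6,-15] .. [25.2,28.8,-10.3]
B = cylinder(h=7.9, r=4.7) → bbox [-4.7,-4.7,0] .. [4.7,4.7,7.9]
lo = A.lo+B.lo = [-9.6-4.7, -6-4.7, -15+0] = [-14.300,-10.700,-15.000]
hi = A.hi+B.hi = [25.2+4.7, 28.8+4.7, -10.3+7.9] = [29.900,33.500,-2.400]
diag = √(44.2²+44.2²+12.6²) = √4066.04 = 63.766

min=[-14.300,-10.700,-15.000] max=[29.900,33.500,-2.400] diag=63.766


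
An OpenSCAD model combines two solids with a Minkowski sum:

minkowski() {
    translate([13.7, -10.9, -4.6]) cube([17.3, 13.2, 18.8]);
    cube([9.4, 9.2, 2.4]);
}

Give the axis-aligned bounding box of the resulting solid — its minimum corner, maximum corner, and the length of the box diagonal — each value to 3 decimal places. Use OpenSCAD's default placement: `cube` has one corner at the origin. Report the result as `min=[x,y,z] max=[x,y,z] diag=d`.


A = translate([13.7, -10.9, -4.6]) cube([17.3, 13.2, 18.8]) → bbox [13.7,-10.9,-4.6] .. [31,2.3,14.2]
B = cube([9.4, 9.2, 2.4]) → bbox [0,0,0] .. [9.4,9.2,2.4]
lo = A.lo+B.lo = [13.7+0, -10.9+0, -4.6+0] = [13.700,-10.900,-4.600]
hi = A.hi+B.hi = [31+9.4, 2.3+9.2, 14.2+2.4] = [40.400,11.500,16.600]
diag = √(26.7²+22.4²+21.2²) = √1664.09 = 40.793

min=[13.700,-10.900,-4.600] max=[40.400,11.500,16.600] diag=40.793


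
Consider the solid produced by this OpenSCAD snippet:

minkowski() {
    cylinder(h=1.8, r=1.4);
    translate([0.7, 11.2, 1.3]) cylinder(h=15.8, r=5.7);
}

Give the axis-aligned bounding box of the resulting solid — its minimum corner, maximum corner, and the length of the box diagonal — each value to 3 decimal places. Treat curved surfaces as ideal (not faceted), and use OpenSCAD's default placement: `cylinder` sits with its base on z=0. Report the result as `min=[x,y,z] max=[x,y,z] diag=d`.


min=[-6.400,4.100,1.300] max=[7.800,18.300,18.900] diag=26.703

A = translate([0.7, 11.2, 1.3]) cylinder(h=15.8, r=5.7) → bbox [-5,5.5,1.3] .. [6.4,16.9,17.1]
B = cylinder(h=1.8, r=1.4) → bbox [-1.4,-1.4,0] .. [1.4,1.4,1.8]
lo = A.lo+B.lo = [-5-1.4, 5.5-1.4, 1.3+0] = [-6.400,4.100,1.300]
hi = A.hi+B.hi = [6.4+1.4, 16.9+1.4, 17.1+1.8] = [7.800,18.300,18.900]
diag = √(14.2²+14.2²+17.6²) = √713.04 = 26.703


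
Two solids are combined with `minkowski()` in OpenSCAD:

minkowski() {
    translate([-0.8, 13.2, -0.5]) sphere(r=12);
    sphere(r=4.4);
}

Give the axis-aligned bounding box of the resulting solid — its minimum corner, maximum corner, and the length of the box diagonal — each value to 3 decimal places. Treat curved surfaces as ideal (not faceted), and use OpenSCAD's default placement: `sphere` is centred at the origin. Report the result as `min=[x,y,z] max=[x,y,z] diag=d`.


min=[-17.200,-3.200,-16.900] max=[15.600,29.600,15.900] diag=56.811

A = translate([-0.8, 13.2, -0.5]) sphere(r=12) → bbox [-12.8,1.2,-12.5] .. [11.2,25.2,11.5]
B = sphere(r=4.4) → bbox [-4.4,-4.4,-4.4] .. [4.4,4.4,4.4]
lo = A.lo+B.lo = [-12.8-4.4, 1.2-4.4, -12.5-4.4] = [-17.200,-3.200,-16.900]
hi = A.hi+B.hi = [11.2+4.4, 25.2+4.4, 11.5+4.4] = [15.600,29.600,15.900]
diag = √(32.8²+32.8²+32.8²) = √3227.52 = 56.811


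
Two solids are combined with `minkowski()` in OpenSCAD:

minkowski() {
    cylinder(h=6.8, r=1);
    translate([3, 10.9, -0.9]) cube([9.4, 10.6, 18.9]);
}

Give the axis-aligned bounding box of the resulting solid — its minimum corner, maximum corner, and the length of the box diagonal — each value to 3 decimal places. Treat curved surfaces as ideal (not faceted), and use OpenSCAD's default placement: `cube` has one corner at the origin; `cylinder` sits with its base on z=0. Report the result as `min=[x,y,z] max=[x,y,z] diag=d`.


A = translate([3, 10.9, -0.9]) cube([9.4, 10.6, 18.9]) → bbox [3,10.9,-0.9] .. [12.4,21.5,18]
B = cylinder(h=6.8, r=1) → bbox [-1,-1,0] .. [1,1,6.8]
lo = A.lo+B.lo = [3-1, 10.9-1, -0.9+0] = [2.000,9.900,-0.900]
hi = A.hi+B.hi = [12.4+1, 21.5+1, 18+6.8] = [13.400,22.500,24.800]
diag = √(11.4²+12.6²+25.7²) = √949.21 = 30.809

min=[2.000,9.900,-0.900] max=[13.400,22.500,24.800] diag=30.809


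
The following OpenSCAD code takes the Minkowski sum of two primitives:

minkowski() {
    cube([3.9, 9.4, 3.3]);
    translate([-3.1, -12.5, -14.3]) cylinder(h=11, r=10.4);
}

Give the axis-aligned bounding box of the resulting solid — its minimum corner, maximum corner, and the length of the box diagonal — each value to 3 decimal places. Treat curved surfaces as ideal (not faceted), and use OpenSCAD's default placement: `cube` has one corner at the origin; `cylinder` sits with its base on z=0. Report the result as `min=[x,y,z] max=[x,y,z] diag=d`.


A = translate([-3.1, -12.5, -14.3]) cylinder(h=11, r=10.4) → bbox [-13.5,-22.9,-14.3] .. [7.3,-2.1,-3.3]
B = cube([3.9, 9.4, 3.3]) → bbox [0,0,0] .. [3.9,9.4,3.3]
lo = A.lo+B.lo = [-13.5+0, -22.9+0, -14.3+0] = [-13.500,-22.900,-14.300]
hi = A.hi+B.hi = [7.3+3.9, -2.1+9.4, -3.3+3.3] = [11.200,7.300,0.000]
diag = √(24.7²+30.2²+14.3²) = √1726.62 = 41.553

min=[-13.500,-22.900,-14.300] max=[11.200,7.300,0.000] diag=41.553


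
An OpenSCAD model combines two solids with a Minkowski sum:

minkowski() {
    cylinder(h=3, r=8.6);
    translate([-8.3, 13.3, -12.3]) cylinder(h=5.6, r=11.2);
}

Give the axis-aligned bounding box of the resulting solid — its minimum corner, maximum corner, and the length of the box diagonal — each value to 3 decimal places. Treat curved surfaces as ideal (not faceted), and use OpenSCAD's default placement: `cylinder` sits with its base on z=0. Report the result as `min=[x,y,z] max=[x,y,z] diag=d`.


A = translate([-8.3, 13.3, -12.3]) cylinder(h=5.6, r=11.2) → bbox [-19.5,2.1,-12.3] .. [2.9,24.5,-6.7]
B = cylinder(h=3, r=8.6) → bbox [-8.6,-8.6,0] .. [8.6,8.6,3]
lo = A.lo+B.lo = [-19.5-8.6, 2.1-8.6, -12.3+0] = [-28.100,-6.500,-12.300]
hi = A.hi+B.hi = [2.9+8.6, 24.5+8.6, -6.7+3] = [11.500,33.100,-3.700]
diag = √(39.6²+39.6²+8.6²) = √3210.28 = 56.659

min=[-28.100,-6.500,-12.300] max=[11.500,33.100,-3.700] diag=56.659


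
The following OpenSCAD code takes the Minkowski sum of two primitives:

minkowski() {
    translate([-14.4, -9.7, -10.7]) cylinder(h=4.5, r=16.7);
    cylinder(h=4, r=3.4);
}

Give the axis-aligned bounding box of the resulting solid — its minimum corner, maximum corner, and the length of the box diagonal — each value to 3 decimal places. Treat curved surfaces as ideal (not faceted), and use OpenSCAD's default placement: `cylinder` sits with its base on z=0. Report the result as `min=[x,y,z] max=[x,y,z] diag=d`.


A = translate([-14.4, -9.7, -10.7]) cylinder(h=4.5, r=16.7) → bbox [-31.1,-26.4,-10.7] .. [2.3,7,-6.2]
B = cylinder(h=4, r=3.4) → bbox [-3.4,-3.4,0] .. [3.4,3.4,4]
lo = A.lo+B.lo = [-31.1-3.4, -26.4-3.4, -10.7+0] = [-34.500,-29.800,-10.700]
hi = A.hi+B.hi = [2.3+3.4, 7+3.4, -6.2+4] = [5.700,10.400,-2.200]
diag = √(40.2²+40.2²+8.5²) = √3304.33 = 57.483

min=[-34.500,-29.800,-10.700] max=[5.700,10.400,-2.200] diag=57.483


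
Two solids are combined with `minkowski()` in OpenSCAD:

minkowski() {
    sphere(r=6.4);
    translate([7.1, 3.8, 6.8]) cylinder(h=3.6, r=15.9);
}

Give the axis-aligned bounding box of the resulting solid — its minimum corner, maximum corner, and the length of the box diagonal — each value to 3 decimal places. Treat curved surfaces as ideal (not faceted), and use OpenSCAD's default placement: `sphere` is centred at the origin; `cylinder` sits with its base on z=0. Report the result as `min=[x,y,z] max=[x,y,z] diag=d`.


A = translate([7.1, 3.8, 6.8]) cylinder(h=3.6, r=15.9) → bbox [-8.8,-12.1,6.8] .. [23,19.7,10.4]
B = sphere(r=6.4) → bbox [-6.4,-6.4,-6.4] .. [6.4,6.4,6.4]
lo = A.lo+B.lo = [-8.8-6.4, -12.1-6.4, 6.8-6.4] = [-15.200,-18.500,0.400]
hi = A.hi+B.hi = [23+6.4, 19.7+6.4, 10.4+6.4] = [29.400,26.100,16.800]
diag = √(44.6²+44.6²+16.4²) = √4247.28 = 65.171

min=[-15.200,-18.500,0.400] max=[29.400,26.100,16.800] diag=65.171


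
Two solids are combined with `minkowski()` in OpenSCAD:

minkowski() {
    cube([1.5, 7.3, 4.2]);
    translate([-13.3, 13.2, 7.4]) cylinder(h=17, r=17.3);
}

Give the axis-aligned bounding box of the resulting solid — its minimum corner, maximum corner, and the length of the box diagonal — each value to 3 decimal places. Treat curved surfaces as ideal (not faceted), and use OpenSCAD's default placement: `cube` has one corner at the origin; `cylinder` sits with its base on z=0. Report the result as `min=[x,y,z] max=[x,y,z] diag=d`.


A = translate([-13.3, 13.2, 7.4]) cylinder(h=17, r=17.3) → bbox [-30.6,-4.1,7.4] .. [4,30.5,24.4]
B = cube([1.5, 7.3, 4.2]) → bbox [0,0,0] .. [1.5,7.3,4.2]
lo = A.lo+B.lo = [-30.6+0, -4.1+0, 7.4+0] = [-30.600,-4.100,7.400]
hi = A.hi+B.hi = [4+1.5, 30.5+7.3, 24.4+4.2] = [5.500,37.800,28.600]
diag = √(36.1²+41.9²+21.2²) = √3508.26 = 59.231

min=[-30.600,-4.100,7.400] max=[5.500,37.800,28.600] diag=59.231


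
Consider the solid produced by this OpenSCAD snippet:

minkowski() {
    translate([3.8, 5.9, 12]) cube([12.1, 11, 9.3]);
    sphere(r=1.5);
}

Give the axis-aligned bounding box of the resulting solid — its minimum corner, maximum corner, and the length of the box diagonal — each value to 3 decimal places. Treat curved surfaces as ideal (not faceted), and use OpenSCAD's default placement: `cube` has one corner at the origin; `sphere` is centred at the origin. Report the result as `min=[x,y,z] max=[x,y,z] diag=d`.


A = translate([3.8, 5.9, 12]) cube([12.1, 11, 9.3]) → bbox [3.8,5.9,12] .. [15.9,16.9,21.3]
B = sphere(r=1.5) → bbox [-1.5,-1.5,-1.5] .. [1.5,1.5,1.5]
lo = A.lo+B.lo = [3.8-1.5, 5.9-1.5, 12-1.5] = [2.300,4.400,10.500]
hi = A.hi+B.hi = [15.9+1.5, 16.9+1.5, 21.3+1.5] = [17.400,18.400,22.800]
diag = √(15.1²+14²+12.3²) = √575.3 = 23.985

min=[2.300,4.400,10.500] max=[17.400,18.400,22.800] diag=23.985


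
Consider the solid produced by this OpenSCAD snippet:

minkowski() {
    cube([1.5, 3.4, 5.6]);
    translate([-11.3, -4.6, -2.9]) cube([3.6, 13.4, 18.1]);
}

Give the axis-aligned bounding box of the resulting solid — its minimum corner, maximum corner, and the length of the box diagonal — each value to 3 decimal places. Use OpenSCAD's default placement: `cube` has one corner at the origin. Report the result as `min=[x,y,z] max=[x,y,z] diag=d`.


min=[-11.300,-4.600,-2.900] max=[-6.200,12.200,20.800] diag=29.495

A = translate([-11.3, -4.6, -2.9]) cube([3.6, 13.4, 18.1]) → bbox [-11.3,-4.6,-2.9] .. [-7.7,8.8,15.2]
B = cube([1.5, 3.4, 5.6]) → bbox [0,0,0] .. [1.5,3.4,5.6]
lo = A.lo+B.lo = [-11.3+0, -4.6+0, -2.9+0] = [-11.300,-4.600,-2.900]
hi = A.hi+B.hi = [-7.7+1.5, 8.8+3.4, 15.2+5.6] = [-6.200,12.200,20.800]
diag = √(5.1²+16.8²+23.7²) = √869.94 = 29.495


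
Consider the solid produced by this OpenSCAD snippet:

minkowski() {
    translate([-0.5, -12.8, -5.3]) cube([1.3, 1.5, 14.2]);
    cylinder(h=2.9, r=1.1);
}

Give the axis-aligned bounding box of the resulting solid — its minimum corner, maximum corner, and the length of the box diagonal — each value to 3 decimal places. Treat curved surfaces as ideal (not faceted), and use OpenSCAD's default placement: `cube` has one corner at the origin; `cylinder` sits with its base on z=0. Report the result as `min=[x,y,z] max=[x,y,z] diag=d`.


min=[-1.600,-13.900,-5.300] max=[1.900,-10.200,11.800] diag=17.842

A = translate([-0.5, -12.8, -5.3]) cube([1.3, 1.5, 14.2]) → bbox [-0.5,-12.8,-5.3] .. [0.8,-11.3,8.9]
B = cylinder(h=2.9, r=1.1) → bbox [-1.1,-1.1,0] .. [1.1,1.1,2.9]
lo = A.lo+B.lo = [-0.5-1.1, -12.8-1.1, -5.3+0] = [-1.600,-13.900,-5.300]
hi = A.hi+B.hi = [0.8+1.1, -11.3+1.1, 8.9+2.9] = [1.900,-10.200,11.800]
diag = √(3.5²+3.7²+17.1²) = √318.35 = 17.842


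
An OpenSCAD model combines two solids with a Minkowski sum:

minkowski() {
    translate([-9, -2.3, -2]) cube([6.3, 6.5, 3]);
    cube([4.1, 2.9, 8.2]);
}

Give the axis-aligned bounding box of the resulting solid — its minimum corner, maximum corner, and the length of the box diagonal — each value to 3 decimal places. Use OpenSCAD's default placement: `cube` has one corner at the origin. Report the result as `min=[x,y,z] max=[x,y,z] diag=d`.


min=[-9.000,-2.300,-2.000] max=[1.400,7.100,9.200] diag=17.943

A = translate([-9, -2.3, -2]) cube([6.3, 6.5, 3]) → bbox [-9,-2.3,-2] .. [-2.7,4.2,1]
B = cube([4.1, 2.9, 8.2]) → bbox [0,0,0] .. [4.1,2.9,8.2]
lo = A.lo+B.lo = [-9+0, -2.3+0, -2+0] = [-9.000,-2.300,-2.000]
hi = A.hi+B.hi = [-2.7+4.1, 4.2+2.9, 1+8.2] = [1.400,7.100,9.200]
diag = √(10.4²+9.4²+11.2²) = √321.96 = 17.943


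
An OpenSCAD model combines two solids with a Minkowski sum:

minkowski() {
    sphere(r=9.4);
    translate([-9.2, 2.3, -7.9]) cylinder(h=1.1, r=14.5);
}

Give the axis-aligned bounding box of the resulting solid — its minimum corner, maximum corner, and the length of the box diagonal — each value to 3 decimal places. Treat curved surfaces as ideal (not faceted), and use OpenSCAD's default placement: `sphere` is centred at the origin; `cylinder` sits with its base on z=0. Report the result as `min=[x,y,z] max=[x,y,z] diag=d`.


A = translate([-9.2, 2.3, -7.9]) cylinder(h=1.1, r=14.5) → bbox [-23.7,-12.2,-7.9] .. [5.3,16.8,-6.8]
B = sphere(r=9.4) → bbox [-9.4,-9.4,-9.4] .. [9.4,9.4,9.4]
lo = A.lo+B.lo = [-23.7-9.4, -12.2-9.4, -7.9-9.4] = [-33.100,-21.600,-17.300]
hi = A.hi+B.hi = [5.3+9.4, 16.8+9.4, -6.8+9.4] = [14.700,26.200,2.600]
diag = √(47.8²+47.8²+19.9²) = √4965.69 = 70.468

min=[-33.100,-21.600,-17.300] max=[14.700,26.200,2.600] diag=70.468


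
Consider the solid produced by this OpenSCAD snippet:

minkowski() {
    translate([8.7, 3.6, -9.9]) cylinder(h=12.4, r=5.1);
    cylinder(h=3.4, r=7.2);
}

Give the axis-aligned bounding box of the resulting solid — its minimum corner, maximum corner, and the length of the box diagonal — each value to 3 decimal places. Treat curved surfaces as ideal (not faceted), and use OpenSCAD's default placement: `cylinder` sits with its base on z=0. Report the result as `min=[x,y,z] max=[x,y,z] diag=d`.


min=[-3.600,-8.700,-9.900] max=[21.000,15.900,5.900] diag=38.209

A = translate([8.7, 3.6, -9.9]) cylinder(h=12.4, r=5.1) → bbox [3.6,-1.5,-9.9] .. [13.8,8.7,2.5]
B = cylinder(h=3.4, r=7.2) → bbox [-7.2,-7.2,0] .. [7.2,7.2,3.4]
lo = A.lo+B.lo = [3.6-7.2, -1.5-7.2, -9.9+0] = [-3.600,-8.700,-9.900]
hi = A.hi+B.hi = [13.8+7.2, 8.7+7.2, 2.5+3.4] = [21.000,15.900,5.900]
diag = √(24.6²+24.6²+15.8²) = √1459.96 = 38.209


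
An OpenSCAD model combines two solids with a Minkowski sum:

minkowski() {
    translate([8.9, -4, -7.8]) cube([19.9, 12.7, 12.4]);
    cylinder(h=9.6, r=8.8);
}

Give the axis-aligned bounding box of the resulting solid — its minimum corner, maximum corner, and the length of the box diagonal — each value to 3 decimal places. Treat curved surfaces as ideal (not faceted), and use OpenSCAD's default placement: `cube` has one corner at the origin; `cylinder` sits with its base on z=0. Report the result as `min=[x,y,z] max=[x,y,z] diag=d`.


min=[0.100,-12.800,-7.800] max=[37.600,17.500,14.200] diag=52.994

A = translate([8.9, -4, -7.8]) cube([19.9, 12.7, 12.4]) → bbox [8.9,-4,-7.8] .. [28.8,8.7,4.6]
B = cylinder(h=9.6, r=8.8) → bbox [-8.8,-8.8,0] .. [8.8,8.8,9.6]
lo = A.lo+B.lo = [8.9-8.8, -4-8.8, -7.8+0] = [0.100,-12.800,-7.800]
hi = A.hi+B.hi = [28.8+8.8, 8.7+8.8, 4.6+9.6] = [37.600,17.500,14.200]
diag = √(37.5²+30.3²+22²) = √2808.34 = 52.994


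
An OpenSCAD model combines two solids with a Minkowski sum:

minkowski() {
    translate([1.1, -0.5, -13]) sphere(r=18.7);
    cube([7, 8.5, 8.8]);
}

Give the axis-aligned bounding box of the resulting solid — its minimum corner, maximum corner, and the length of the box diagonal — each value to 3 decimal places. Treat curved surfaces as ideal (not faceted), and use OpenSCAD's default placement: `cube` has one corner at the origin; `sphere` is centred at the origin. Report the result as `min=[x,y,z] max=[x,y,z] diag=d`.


A = translate([1.1, -0.5, -13]) sphere(r=18.7) → bbox [-17.6,-19.2,-31.7] .. [19.8,18.2,5.7]
B = cube([7, 8.5, 8.8]) → bbox [0,0,0] .. [7,8.5,8.8]
lo = A.lo+B.lo = [-17.6+0, -19.2+0, -31.7+0] = [-17.600,-19.200,-31.700]
hi = A.hi+B.hi = [19.8+7, 18.2+8.5, 5.7+8.8] = [26.800,26.700,14.500]
diag = √(44.4²+45.9²+46.2²) = √6212.61 = 78.820

min=[-17.600,-19.200,-31.700] max=[26.800,26.700,14.500] diag=78.820


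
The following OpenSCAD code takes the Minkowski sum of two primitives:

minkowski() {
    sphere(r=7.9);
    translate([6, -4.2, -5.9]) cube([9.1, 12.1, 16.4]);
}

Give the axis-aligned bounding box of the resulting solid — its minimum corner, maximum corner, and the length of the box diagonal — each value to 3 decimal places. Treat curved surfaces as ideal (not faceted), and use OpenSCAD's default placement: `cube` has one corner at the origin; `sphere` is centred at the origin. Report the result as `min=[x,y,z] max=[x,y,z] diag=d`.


A = translate([6, -4.2, -5.9]) cube([9.1, 12.1, 16.4]) → bbox [6,-4.2,-5.9] .. [15.1,7.9,10.5]
B = sphere(r=7.9) → bbox [-7.9,-7.9,-7.9] .. [7.9,7.9,7.9]
lo = A.lo+B.lo = [6-7.9, -4.2-7.9, -5.9-7.9] = [-1.900,-12.100,-13.800]
hi = A.hi+B.hi = [15.1+7.9, 7.9+7.9, 10.5+7.9] = [23.000,15.800,18.400]
diag = √(24.9²+27.9²+32.2²) = √2435.26 = 49.348

min=[-1.900,-12.100,-13.800] max=[23.000,15.800,18.400] diag=49.348


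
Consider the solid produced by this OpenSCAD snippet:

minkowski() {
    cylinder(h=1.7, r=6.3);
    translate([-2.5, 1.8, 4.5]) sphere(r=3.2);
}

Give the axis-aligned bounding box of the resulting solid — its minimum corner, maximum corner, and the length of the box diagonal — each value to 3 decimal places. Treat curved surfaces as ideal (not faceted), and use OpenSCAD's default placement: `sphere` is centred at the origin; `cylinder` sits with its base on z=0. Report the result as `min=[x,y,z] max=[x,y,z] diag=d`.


min=[-12.000,-7.700,1.300] max=[7.000,11.300,9.400] diag=28.064

A = translate([-2.5, 1.8, 4.5]) sphere(r=3.2) → bbox [-5.7,-1.4,1.3] .. [0.7,5,7.7]
B = cylinder(h=1.7, r=6.3) → bbox [-6.3,-6.3,0] .. [6.3,6.3,1.7]
lo = A.lo+B.lo = [-5.7-6.3, -1.4-6.3, 1.3+0] = [-12.000,-7.700,1.300]
hi = A.hi+B.hi = [0.7+6.3, 5+6.3, 7.7+1.7] = [7.000,11.300,9.400]
diag = √(19²+19²+8.1²) = √787.61 = 28.064


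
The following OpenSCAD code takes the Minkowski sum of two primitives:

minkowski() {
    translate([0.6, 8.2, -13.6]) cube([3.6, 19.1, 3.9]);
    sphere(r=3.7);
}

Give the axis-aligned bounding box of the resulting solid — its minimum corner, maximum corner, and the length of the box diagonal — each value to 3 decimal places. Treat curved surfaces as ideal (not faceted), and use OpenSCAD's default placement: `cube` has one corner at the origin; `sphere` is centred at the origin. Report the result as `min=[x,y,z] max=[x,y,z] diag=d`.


A = translate([0.6, 8.2, -13.6]) cube([3.6, 19.1, 3.9]) → bbox [0.6,8.2,-13.6] .. [4.2,27.3,-9.7]
B = sphere(r=3.7) → bbox [-3.7,-3.7,-3.7] .. [3.7,3.7,3.7]
lo = A.lo+B.lo = [0.6-3.7, 8.2-3.7, -13.6-3.7] = [-3.100,4.500,-17.300]
hi = A.hi+B.hi = [4.2+3.7, 27.3+3.7, -9.7+3.7] = [7.900,31.000,-6.000]
diag = √(11²+26.5²+11.3²) = √950.94 = 30.837

min=[-3.100,4.500,-17.300] max=[7.900,31.000,-6.000] diag=30.837


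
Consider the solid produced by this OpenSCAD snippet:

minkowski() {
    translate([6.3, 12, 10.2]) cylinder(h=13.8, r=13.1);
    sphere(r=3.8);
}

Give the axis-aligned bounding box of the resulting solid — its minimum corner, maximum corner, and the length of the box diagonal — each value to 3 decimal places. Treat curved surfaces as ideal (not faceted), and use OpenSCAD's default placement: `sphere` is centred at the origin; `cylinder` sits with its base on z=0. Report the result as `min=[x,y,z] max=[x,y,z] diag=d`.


A = translate([6.3, 12, 10.2]) cylinder(h=13.8, r=13.1) → bbox [-6.8,-1.1,10.2] .. [19.4,25.1,24]
B = sphere(r=3.8) → bbox [-3.8,-3.8,-3.8] .. [3.8,3.8,3.8]
lo = A.lo+B.lo = [-6.8-3.8, -1.1-3.8, 10.2-3.8] = [-10.600,-4.900,6.400]
hi = A.hi+B.hi = [19.4+3.8, 25.1+3.8, 24+3.8] = [23.200,28.900,27.800]
diag = √(33.8²+33.8²+21.4²) = √2742.84 = 52.372

min=[-10.600,-4.900,6.400] max=[23.200,28.900,27.800] diag=52.372
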